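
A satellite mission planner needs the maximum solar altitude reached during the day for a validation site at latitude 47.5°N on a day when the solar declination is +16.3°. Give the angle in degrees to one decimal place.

58.8°

At local solar noon the hour angle is zero, so the elevation is 90° − |φ − δ| = 90° − |47.5° − (16.3°)| = 90° − 31.2° = 58.8°.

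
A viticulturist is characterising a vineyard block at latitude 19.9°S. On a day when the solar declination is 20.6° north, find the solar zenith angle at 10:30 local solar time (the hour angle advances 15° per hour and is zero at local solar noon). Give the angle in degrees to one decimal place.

46.1°

Hour angle H = 15° × (10.5 − 12) = -22.50°.
cos θ_z = sin(-19.9°) sin(20.6°) + cos(-19.9°) cos(20.6°) cos(-22.50°) = -0.1198 + 0.8132 = 0.6934.
θ_z = arccos(0.6934) = 46.10°.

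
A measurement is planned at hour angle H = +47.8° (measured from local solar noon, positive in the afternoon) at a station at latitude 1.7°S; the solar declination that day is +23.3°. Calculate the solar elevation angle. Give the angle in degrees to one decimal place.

cos θ_z = sin(-1.7°) sin(23.3°) + cos(-1.7°) cos(23.3°) cos(47.80°) = -0.0117 + 0.6167 = 0.6050.
θ_z = arccos(0.6050) = 52.77°, so the elevation is 90° − 52.77° = 37.23°.

37.2°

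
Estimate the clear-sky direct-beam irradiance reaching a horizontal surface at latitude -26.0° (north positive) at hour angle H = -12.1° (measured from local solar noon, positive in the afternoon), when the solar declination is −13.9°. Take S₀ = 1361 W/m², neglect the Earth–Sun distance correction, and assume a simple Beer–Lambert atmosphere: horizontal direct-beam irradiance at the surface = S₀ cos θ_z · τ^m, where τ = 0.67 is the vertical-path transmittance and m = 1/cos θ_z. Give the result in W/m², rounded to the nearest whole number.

cos θ_z = sin(-26.0°) sin(-13.9°) + cos(-26.0°) cos(-13.9°) cos(-12.10°) = 0.1053 + 0.8531 = 0.9584.
Air mass m = 1/cos θ_z = 1/0.9584 = 1.043; τ^m = 0.67^1.043 = 0.6586.
Surface direct beam = 1361 × 0.9584 × 0.6586 = 859.07 W/m².

859 W/m²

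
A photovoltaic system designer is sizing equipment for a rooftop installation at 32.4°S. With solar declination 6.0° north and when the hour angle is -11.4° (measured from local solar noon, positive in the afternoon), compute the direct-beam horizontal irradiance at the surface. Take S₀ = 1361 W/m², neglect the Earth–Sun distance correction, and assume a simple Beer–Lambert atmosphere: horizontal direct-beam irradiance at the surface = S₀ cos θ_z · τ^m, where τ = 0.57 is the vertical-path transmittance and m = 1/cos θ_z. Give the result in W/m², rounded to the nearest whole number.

502 W/m²

With φ = -32.4°, δ = 6.0°, H = -11.40°: sin φ sin δ = -0.0560, cos φ cos δ cos H = 0.8231, so cos θ_z = 0.7671.
Air mass m = 1/cos θ_z = 1/0.7671 = 1.304; τ^m = 0.57^1.304 = 0.4805.
Surface direct beam = 1361 × 0.7671 × 0.4805 = 501.65 W/m².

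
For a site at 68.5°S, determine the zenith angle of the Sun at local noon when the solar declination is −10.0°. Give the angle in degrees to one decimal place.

At local solar noon the hour angle is zero, so the zenith angle is |φ − δ| = |-68.5° − (-10.0°)| = 58.5°.

58.5°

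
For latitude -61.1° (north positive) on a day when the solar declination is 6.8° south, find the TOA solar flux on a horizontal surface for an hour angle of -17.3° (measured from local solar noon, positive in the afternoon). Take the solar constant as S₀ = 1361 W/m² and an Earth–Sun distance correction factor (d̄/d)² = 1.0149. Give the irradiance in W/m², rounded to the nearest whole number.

cos θ_z = sin φ sin δ + cos φ cos δ cos H = (-0.8755)(-0.1184) + (0.4833)(0.9930)(0.9548) = 0.5619.
Top-of-atmosphere irradiance = S₀ (d̄/d)² cos θ_z = 1361 × 1.0149 × 0.5619 = 776.14 W/m².

776 W/m²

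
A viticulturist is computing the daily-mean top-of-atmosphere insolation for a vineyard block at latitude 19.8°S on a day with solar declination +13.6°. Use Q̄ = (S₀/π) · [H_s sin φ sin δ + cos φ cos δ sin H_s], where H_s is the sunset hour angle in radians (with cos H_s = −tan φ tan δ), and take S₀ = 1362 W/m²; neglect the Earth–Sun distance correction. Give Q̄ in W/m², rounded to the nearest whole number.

344 W/m²

The sunset hour angle satisfies cos H_s = −tan φ tan δ = 0.0871, giving H_s = 85.00°. In radians, H_s = 1.4835.
H_s sin φ sin δ = 1.4835 × -0.3387 × 0.2351 = -0.1181.
cos φ cos δ sin H_s = 0.9409 × 0.9720 × 0.9962 = 0.9111.
Q̄ = (1362/π) × (-0.1181 + 0.9111) = 433.54 × 0.7930 = 343.80 W/m².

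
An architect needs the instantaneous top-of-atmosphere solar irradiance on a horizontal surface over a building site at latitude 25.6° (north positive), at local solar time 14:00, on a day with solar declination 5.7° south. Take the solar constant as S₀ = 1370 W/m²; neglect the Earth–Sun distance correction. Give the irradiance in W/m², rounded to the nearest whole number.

Hour angle H = 15° × (14 − 12) = 30.00°.
cos θ_z = sin φ sin δ + cos φ cos δ cos H = (0.4321)(-0.0993) + (0.9018)(0.9951)(0.8660) = 0.7342.
Top-of-atmosphere irradiance = S₀ cos θ_z = 1370 × 0.7342 = 1005.85 W/m².

1006 W/m²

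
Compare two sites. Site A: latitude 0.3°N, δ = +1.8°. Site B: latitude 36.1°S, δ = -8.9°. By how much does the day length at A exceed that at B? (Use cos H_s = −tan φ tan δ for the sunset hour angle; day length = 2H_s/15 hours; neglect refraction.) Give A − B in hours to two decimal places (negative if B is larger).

-0.87 h

A: H_s = arccos(−tan 0.3° · tan 1.8°) = 90.01°, so 2H_s/15 = 12.0013 h.
B: H_s = arccos(−tan -36.1° · tan -8.9°) = 96.56°, so 2H_s/15 = 12.8747 h.
A − B = 12.0013 − 12.8747 = -0.8734 h.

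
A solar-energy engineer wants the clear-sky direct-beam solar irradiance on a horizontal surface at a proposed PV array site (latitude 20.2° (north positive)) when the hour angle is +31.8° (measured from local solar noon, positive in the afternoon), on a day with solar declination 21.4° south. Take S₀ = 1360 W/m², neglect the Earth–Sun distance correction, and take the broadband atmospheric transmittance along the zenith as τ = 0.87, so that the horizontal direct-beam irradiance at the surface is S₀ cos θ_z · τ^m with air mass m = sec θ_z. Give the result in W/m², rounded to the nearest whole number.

669 W/m²

With φ = 20.2°, δ = -21.4°, H = 31.80°: sin φ sin δ = -0.1260, cos φ cos δ cos H = 0.7426, so cos θ_z = 0.6166.
Air mass m = 1/cos θ_z = 1/0.6166 = 1.622; τ^m = 0.87^1.622 = 0.7978.
Surface direct beam = 1360 × 0.6166 × 0.7978 = 669.02 W/m².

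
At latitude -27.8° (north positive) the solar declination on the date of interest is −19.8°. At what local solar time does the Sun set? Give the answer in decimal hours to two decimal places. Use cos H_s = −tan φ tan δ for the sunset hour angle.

The sunset hour angle satisfies cos H_s = −tan φ tan δ = -0.1898, giving H_s = 100.94°.
Sunset is at 12 + H_s/15 = 12 + 6.729 = 18.729 h local solar time.

18.73 h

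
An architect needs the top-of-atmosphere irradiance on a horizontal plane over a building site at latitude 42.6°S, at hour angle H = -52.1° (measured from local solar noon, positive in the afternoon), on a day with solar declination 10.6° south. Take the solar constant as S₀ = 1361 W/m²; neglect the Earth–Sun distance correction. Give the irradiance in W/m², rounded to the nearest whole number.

774 W/m²

With φ = -42.6°, δ = -10.6°, H = -52.10°: sin φ sin δ = 0.1245, cos φ cos δ cos H = 0.4445, so cos θ_z = 0.5690.
Top-of-atmosphere irradiance = S₀ cos θ_z = 1361 × 0.5690 = 774.41 W/m².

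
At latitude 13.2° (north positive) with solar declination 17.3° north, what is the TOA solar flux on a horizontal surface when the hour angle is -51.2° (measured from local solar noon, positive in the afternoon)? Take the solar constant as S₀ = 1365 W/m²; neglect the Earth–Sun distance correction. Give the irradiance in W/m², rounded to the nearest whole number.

cos θ_z = sin φ sin δ + cos φ cos δ cos H = (0.2284)(0.2974) + (0.9736)(0.9548)(0.6266) = 0.6504.
Top-of-atmosphere irradiance = S₀ cos θ_z = 1365 × 0.6504 = 887.80 W/m².

888 W/m²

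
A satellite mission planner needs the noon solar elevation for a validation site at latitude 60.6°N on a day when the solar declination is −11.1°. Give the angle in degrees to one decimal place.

18.3°

At local solar noon the hour angle is zero, so the elevation is 90° − |φ − δ| = 90° − |60.6° − (-11.1°)| = 90° − 71.7° = 18.3°.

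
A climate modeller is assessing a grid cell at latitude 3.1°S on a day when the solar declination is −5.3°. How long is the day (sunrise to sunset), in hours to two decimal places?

12.04 hours

cos H_s = −tan(-3.1°) · tan(-5.3°) = -0.0050, so H_s = arccos(-0.0050) = 90.29°.
Day length = 2 H_s / 15° h⁻¹ = 180.58° / 15 = 12.039 h.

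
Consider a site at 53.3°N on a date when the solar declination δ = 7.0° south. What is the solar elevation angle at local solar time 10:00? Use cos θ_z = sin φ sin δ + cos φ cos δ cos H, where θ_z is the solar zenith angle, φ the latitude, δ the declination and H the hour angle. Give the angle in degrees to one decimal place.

24.6°

Hour angle H = 15° × (10 − 12) = -30.00°.
With φ = 53.3°, δ = -7.0°, H = -30.00°: sin φ sin δ = -0.0977, cos φ cos δ cos H = 0.5137, so cos θ_z = 0.4160.
θ_z = arccos(0.4160) = 65.42°, so the elevation is 90° − 65.42° = 24.58°.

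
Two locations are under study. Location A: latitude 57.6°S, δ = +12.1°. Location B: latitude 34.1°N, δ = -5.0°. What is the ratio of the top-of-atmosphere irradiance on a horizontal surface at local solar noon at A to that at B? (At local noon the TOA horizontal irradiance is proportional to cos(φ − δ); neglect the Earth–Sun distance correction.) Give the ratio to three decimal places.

0.447

A: cos θ_z = cos(-57.6° − (12.1°)) = 0.3469.
B: cos θ_z = cos(34.1° − (-5.0°)) = 0.7760.
Ratio A/B = 0.3469 / 0.7760 = 0.4470.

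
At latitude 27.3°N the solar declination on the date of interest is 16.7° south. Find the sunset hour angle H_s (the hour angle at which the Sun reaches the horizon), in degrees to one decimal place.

The sunset hour angle satisfies cos H_s = −tan φ tan δ = 0.1548, giving H_s = 81.09°.

81.1°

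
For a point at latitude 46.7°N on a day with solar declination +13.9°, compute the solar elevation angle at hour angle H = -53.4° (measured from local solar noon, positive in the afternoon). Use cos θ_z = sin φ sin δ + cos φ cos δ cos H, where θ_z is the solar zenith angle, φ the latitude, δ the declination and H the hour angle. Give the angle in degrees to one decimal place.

34.9°

With φ = 46.7°, δ = 13.9°, H = -53.40°: sin φ sin δ = 0.1748, cos φ cos δ cos H = 0.3969, so cos θ_z = 0.5717.
θ_z = arccos(0.5717) = 55.13°, so the elevation is 90° − 55.13° = 34.87°.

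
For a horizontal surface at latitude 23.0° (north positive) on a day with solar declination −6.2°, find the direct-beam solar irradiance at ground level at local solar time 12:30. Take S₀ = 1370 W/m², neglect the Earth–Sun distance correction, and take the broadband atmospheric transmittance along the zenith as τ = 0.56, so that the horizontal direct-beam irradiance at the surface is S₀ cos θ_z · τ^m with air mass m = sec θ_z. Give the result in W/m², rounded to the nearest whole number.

Hour angle H = 15° × (12.5 − 12) = 7.50°.
cos θ_z = sin(23.0°) sin(-6.2°) + cos(23.0°) cos(-6.2°) cos(7.50°) = -0.0422 + 0.9073 = 0.8651.
Air mass m = 1/cos θ_z = 1/0.8651 = 1.156; τ^m = 0.56^1.156 = 0.5116.
Surface direct beam = 1370 × 0.8651 × 0.5116 = 606.34 W/m².

606 W/m²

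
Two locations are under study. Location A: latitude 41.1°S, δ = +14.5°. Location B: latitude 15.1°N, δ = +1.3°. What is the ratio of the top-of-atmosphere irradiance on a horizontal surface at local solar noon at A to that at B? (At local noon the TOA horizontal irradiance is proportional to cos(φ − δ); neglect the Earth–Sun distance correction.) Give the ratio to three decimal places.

0.582

A: cos θ_z = cos(-41.1° − (14.5°)) = 0.5650.
B: cos θ_z = cos(15.1° − (1.3°)) = 0.9711.
Ratio A/B = 0.5650 / 0.9711 = 0.5818.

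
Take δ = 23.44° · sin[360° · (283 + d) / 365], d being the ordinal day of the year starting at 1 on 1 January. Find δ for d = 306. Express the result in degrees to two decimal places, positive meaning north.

-15.36°

360 × (283 + 306) / 365 = 580.932°; sin(580.932°) = -0.6552.
δ = 23.44 × -0.6552 = -15.358° ≈ -15.36°.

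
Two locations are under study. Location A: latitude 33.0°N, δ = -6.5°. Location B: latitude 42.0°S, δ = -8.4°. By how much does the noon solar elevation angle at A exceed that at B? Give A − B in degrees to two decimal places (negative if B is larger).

-5.90°

A: 90° − |33.0 − (-6.5)| = 50.50°.
B: 90° − |-42.0 − (-8.4)| = 56.40°.
A − B = 50.50 − 56.40 = -5.90°.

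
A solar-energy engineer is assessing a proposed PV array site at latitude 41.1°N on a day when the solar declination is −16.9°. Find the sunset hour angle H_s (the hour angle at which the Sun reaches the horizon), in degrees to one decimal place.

74.6°

cos H_s = −tan(41.1°) · tan(-16.9°) = 0.2650, so H_s = arccos(0.2650) = 74.63°.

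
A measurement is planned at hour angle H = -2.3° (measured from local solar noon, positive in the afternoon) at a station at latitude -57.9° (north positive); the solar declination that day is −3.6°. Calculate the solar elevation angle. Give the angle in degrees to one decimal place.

35.7°

cos θ_z = sin φ sin δ + cos φ cos δ cos H = (-0.8471)(-0.0628) + (0.5314)(0.9980)(0.9992) = 0.5831.
θ_z = arccos(0.5831) = 54.33°, so the elevation is 90° − 54.33° = 35.67°.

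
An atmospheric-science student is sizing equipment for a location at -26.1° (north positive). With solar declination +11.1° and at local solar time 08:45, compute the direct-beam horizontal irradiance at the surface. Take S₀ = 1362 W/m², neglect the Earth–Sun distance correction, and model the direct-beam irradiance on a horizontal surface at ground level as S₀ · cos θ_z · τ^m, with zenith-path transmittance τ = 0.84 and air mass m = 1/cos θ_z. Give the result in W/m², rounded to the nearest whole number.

Hour angle H = 15° × (8.75 − 12) = -48.75°.
cos θ_z = sin(-26.1°) sin(11.1°) + cos(-26.1°) cos(11.1°) cos(-48.75°) = -0.0847 + 0.5810 = 0.4963.
Air mass m = 1/cos θ_z = 1/0.4963 = 2.015; τ^m = 0.84^2.015 = 0.7038.
Surface direct beam = 1362 × 0.4963 × 0.7038 = 475.74 W/m².

476 W/m²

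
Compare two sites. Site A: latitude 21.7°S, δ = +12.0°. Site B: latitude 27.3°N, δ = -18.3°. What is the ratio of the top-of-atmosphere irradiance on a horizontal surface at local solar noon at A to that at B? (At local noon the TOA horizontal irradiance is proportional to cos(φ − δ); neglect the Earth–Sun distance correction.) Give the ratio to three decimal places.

A: cos θ_z = cos(-21.7° − (12.0°)) = 0.8320.
B: cos θ_z = cos(27.3° − (-18.3°)) = 0.6997.
Ratio A/B = 0.8320 / 0.6997 = 1.1891.

1.189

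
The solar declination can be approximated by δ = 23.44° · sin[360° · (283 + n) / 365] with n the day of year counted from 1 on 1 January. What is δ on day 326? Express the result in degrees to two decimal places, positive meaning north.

-20.43°

360 × (283 + 326) / 365 = 600.658°; sin(600.658°) = -0.8717.
δ = 23.44 × -0.8717 = -20.433° ≈ -20.43°.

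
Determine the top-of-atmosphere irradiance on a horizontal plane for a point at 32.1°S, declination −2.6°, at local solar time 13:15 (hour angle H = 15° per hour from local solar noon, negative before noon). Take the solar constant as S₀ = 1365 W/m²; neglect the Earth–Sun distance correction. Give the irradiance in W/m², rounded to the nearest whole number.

Hour angle H = 15° × (13.25 − 12) = 18.75°.
cos θ_z = sin(-32.1°) sin(-2.6°) + cos(-32.1°) cos(-2.6°) cos(18.75°) = 0.0241 + 0.8013 = 0.8254.
Top-of-atmosphere irradiance = S₀ cos θ_z = 1365 × 0.8254 = 1126.67 W/m².

1127 W/m²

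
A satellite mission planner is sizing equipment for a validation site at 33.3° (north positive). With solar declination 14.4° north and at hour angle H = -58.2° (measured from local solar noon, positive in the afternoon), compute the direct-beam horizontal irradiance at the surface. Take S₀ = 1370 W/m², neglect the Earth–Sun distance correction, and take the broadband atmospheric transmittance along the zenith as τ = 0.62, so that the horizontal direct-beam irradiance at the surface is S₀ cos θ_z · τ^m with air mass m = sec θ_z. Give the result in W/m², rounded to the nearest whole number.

330 W/m²

cos θ_z = sin(33.3°) sin(14.4°) + cos(33.3°) cos(14.4°) cos(-58.20°) = 0.1365 + 0.4266 = 0.5631.
Air mass m = 1/cos θ_z = 1/0.5631 = 1.776; τ^m = 0.62^1.776 = 0.4278.
Surface direct beam = 1370 × 0.5631 × 0.4278 = 330.03 W/m².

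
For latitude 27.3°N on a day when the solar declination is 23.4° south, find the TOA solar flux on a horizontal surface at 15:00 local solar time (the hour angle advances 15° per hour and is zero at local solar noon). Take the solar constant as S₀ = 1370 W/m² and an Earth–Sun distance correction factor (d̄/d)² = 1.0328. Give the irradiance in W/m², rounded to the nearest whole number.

558 W/m²

Hour angle H = 15° × (15 − 12) = 45.00°.
cos θ_z = sin(27.3°) sin(-23.4°) + cos(27.3°) cos(-23.4°) cos(45.00°) = -0.1822 + 0.5767 = 0.3945.
Top-of-atmosphere irradiance = S₀ (d̄/d)² cos θ_z = 1370 × 1.0328 × 0.3945 = 558.19 W/m².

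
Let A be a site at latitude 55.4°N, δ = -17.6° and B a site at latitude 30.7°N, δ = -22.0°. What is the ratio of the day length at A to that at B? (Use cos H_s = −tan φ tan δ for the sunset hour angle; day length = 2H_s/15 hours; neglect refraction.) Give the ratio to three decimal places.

A: H_s = arccos(−tan 55.4° · tan -17.6°) = 62.62°, so 2H_s/15 = 8.3493 h.
B: H_s = arccos(−tan 30.7° · tan -22.0°) = 76.12°, so 2H_s/15 = 10.1493 h.
Ratio A/B = 8.3493 / 10.1493 = 0.8226.

0.823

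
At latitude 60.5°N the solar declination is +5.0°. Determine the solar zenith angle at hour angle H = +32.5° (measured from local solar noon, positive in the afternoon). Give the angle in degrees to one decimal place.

With φ = 60.5°, δ = 5.0°, H = 32.50°: sin φ sin δ = 0.0759, cos φ cos δ cos H = 0.4137, so cos θ_z = 0.4896.
θ_z = arccos(0.4896) = 60.69°.

60.7°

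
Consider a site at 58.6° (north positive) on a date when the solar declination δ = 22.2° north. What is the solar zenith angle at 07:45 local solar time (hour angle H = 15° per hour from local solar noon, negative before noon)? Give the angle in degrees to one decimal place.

57.6°

Hour angle H = 15° × (7.75 − 12) = -63.75°.
With φ = 58.6°, δ = 22.2°, H = -63.75°: sin φ sin δ = 0.3225, cos φ cos δ cos H = 0.2134, so cos θ_z = 0.5359.
θ_z = arccos(0.5359) = 57.60°.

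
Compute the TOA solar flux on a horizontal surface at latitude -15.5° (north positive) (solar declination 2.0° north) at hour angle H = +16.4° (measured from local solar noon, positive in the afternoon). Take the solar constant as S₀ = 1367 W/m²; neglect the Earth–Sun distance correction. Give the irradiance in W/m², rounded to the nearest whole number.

1250 W/m²

cos θ_z = sin(-15.5°) sin(2.0°) + cos(-15.5°) cos(2.0°) cos(16.40°) = -0.0093 + 0.9239 = 0.9146.
Top-of-atmosphere irradiance = S₀ cos θ_z = 1367 × 0.9146 = 1250.26 W/m².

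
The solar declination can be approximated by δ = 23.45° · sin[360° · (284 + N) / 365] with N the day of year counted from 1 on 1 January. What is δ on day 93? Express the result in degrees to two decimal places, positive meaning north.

360 × (284 + 93) / 365 = 371.836°; sin(371.836°) = 0.2051.
δ = 23.45 × 0.2051 = 4.810° ≈ +4.81°.

+4.81°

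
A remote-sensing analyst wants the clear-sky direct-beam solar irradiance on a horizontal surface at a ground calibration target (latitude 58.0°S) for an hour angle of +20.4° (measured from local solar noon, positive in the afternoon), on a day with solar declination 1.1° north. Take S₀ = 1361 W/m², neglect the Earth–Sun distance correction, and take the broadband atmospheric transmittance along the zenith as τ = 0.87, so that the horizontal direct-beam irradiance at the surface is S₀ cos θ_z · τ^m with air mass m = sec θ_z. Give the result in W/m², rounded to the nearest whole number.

489 W/m²

With φ = -58.0°, δ = 1.1°, H = 20.40°: sin φ sin δ = -0.0163, cos φ cos δ cos H = 0.4966, so cos θ_z = 0.4803.
Air mass m = 1/cos θ_z = 1/0.4803 = 2.082; τ^m = 0.87^2.082 = 0.7483.
Surface direct beam = 1361 × 0.4803 × 0.7483 = 489.15 W/m².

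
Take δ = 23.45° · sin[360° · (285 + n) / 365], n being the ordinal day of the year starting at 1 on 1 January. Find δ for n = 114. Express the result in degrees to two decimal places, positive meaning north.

+12.95°

360 × (285 + 114) / 365 = 393.534°; sin(393.534°) = 0.5524.
δ = 23.45 × 0.5524 = 12.954° ≈ +12.95°.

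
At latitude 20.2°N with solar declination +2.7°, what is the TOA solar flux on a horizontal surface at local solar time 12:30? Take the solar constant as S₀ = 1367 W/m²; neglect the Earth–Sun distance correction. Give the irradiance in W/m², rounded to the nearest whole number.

1293 W/m²

Hour angle H = 15° × (12.5 − 12) = 7.50°.
With φ = 20.2°, δ = 2.7°, H = 7.50°: sin φ sin δ = 0.0163, cos φ cos δ cos H = 0.9294, so cos θ_z = 0.9457.
Top-of-atmosphere irradiance = S₀ cos θ_z = 1367 × 0.9457 = 1292.77 W/m².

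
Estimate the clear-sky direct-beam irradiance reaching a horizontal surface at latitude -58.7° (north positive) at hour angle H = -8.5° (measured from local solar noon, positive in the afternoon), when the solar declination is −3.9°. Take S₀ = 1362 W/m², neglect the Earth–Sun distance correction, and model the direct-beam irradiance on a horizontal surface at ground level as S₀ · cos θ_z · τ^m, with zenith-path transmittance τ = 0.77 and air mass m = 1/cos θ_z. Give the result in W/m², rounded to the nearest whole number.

492 W/m²

cos θ_z = sin(-58.7°) sin(-3.9°) + cos(-58.7°) cos(-3.9°) cos(-8.50°) = 0.0581 + 0.5126 = 0.5707.
Air mass m = 1/cos θ_z = 1/0.5707 = 1.752; τ^m = 0.77^1.752 = 0.6326.
Surface direct beam = 1362 × 0.5707 × 0.6326 = 491.72 W/m².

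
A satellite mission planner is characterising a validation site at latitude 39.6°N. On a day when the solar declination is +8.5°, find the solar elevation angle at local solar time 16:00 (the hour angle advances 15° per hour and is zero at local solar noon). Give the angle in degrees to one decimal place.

Hour angle H = 15° × (16 − 12) = 60.00°.
cos θ_z = sin(39.6°) sin(8.5°) + cos(39.6°) cos(8.5°) cos(60.00°) = 0.0942 + 0.3810 = 0.4752.
θ_z = arccos(0.4752) = 61.63°, so the elevation is 90° − 61.63° = 28.37°.

28.4°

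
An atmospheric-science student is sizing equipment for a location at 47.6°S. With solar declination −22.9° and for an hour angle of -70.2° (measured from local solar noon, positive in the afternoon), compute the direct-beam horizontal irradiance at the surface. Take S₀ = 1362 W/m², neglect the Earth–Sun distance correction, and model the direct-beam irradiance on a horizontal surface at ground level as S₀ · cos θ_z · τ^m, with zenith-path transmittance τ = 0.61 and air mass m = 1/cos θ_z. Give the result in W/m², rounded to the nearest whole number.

251 W/m²

cos θ_z = sin(-47.6°) sin(-22.9°) + cos(-47.6°) cos(-22.9°) cos(-70.20°) = 0.2874 + 0.2104 = 0.4978.
Air mass m = 1/cos θ_z = 1/0.4978 = 2.009; τ^m = 0.61^2.009 = 0.3704.
Surface direct beam = 1362 × 0.4978 × 0.3704 = 251.13 W/m².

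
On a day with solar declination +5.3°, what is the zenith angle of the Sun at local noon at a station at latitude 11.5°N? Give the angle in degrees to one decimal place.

At local solar noon the hour angle is zero, so the zenith angle is |φ − δ| = |11.5° − (5.3°)| = 6.2°.

6.2°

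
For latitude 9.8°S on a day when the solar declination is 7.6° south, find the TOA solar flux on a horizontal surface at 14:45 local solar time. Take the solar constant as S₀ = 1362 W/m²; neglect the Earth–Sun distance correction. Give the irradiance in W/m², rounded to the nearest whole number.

Hour angle H = 15° × (14.75 − 12) = 41.25°.
cos θ_z = sin φ sin δ + cos φ cos δ cos H = (-0.1702)(-0.1323) + (0.9854)(0.9912)(0.7518) = 0.7568.
Top-of-atmosphere irradiance = S₀ cos θ_z = 1362 × 0.7568 = 1030.76 W/m².

1031 W/m²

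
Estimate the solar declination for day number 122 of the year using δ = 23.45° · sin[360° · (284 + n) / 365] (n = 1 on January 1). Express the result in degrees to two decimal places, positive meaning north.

360 × (284 + 122) / 365 = 400.438°; sin(400.438°) = 0.6486.
δ = 23.45 × 0.6486 = 15.210° ≈ +15.21°.

+15.21°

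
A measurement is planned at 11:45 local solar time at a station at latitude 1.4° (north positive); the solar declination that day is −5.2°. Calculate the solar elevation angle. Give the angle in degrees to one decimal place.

82.4°

Hour angle H = 15° × (11.75 − 12) = -3.75°.
cos θ_z = sin(1.4°) sin(-5.2°) + cos(1.4°) cos(-5.2°) cos(-3.75°) = -0.0022 + 0.9935 = 0.9913.
θ_z = arccos(0.9913) = 7.56°, so the elevation is 90° − 7.56° = 82.44°.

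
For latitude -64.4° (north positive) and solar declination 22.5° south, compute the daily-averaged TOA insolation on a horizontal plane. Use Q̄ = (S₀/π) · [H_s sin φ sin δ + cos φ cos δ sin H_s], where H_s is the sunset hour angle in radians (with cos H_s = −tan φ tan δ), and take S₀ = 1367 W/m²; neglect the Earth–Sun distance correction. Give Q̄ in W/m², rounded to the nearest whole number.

480 W/m²

−tan φ tan δ = −(-2.0872)(-0.4142) = -0.8645; H_s = arccos(-0.8645) = 149.83°. In radians, H_s = 2.6150.
H_s sin φ sin δ = 2.6150 × -0.9018 × -0.3827 = 0.9025.
cos φ cos δ sin H_s = 0.4321 × 0.9239 × 0.5026 = 0.2006.
Q̄ = (1367/π) × (0.9025 + 0.2006) = 435.13 × 1.1031 = 479.99 W/m².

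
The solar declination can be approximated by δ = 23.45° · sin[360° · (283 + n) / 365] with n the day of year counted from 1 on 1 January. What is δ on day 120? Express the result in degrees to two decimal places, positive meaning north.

+14.27°

360 × (283 + 120) / 365 = 397.479°; sin(397.479°) = 0.6085.
δ = 23.45 × 0.6085 = 14.269° ≈ +14.27°.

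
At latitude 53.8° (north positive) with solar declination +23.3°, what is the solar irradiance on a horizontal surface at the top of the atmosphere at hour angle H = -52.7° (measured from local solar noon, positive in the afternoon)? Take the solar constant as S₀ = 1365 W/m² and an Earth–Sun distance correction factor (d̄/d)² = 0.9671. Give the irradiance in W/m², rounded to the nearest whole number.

855 W/m²

With φ = 53.8°, δ = 23.3°, H = -52.70°: sin φ sin δ = 0.3192, cos φ cos δ cos H = 0.3287, so cos θ_z = 0.6479.
Top-of-atmosphere irradiance = S₀ (d̄/d)² cos θ_z = 1365 × 0.9671 × 0.6479 = 855.29 W/m².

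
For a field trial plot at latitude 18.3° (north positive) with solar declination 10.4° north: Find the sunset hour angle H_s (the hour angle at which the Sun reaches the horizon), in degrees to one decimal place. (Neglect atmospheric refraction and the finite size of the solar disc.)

cos H_s = −tan(18.3°) · tan(10.4°) = -0.0607, so H_s = arccos(-0.0607) = 93.48°.

93.5°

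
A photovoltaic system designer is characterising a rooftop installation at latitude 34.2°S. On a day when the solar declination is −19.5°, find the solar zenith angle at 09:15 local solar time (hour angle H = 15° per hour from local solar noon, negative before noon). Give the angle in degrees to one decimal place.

Hour angle H = 15° × (9.25 − 12) = -41.25°.
cos θ_z = sin φ sin δ + cos φ cos δ cos H = (-0.5621)(-0.3338) + (0.8271)(0.9426)(0.7518) = 0.7738.
θ_z = arccos(0.7738) = 39.30°.

39.3°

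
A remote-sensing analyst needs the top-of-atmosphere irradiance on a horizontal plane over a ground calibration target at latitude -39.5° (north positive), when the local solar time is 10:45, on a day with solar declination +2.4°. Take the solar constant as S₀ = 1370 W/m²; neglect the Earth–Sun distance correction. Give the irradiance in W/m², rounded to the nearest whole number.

964 W/m²

Hour angle H = 15° × (10.75 − 12) = -18.75°.
cos θ_z = sin(-39.5°) sin(2.4°) + cos(-39.5°) cos(2.4°) cos(-18.75°) = -0.0266 + 0.7300 = 0.7034.
Top-of-atmosphere irradiance = S₀ cos θ_z = 1370 × 0.7034 = 963.66 W/m².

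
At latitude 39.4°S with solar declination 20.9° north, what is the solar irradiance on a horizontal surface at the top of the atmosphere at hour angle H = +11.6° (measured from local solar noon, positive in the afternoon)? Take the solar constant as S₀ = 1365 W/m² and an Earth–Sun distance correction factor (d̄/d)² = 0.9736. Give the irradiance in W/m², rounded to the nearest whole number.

639 W/m²

With φ = -39.4°, δ = 20.9°, H = 11.60°: sin φ sin δ = -0.2264, cos φ cos δ cos H = 0.7071, so cos θ_z = 0.4807.
Top-of-atmosphere irradiance = S₀ (d̄/d)² cos θ_z = 1365 × 0.9736 × 0.4807 = 638.83 W/m².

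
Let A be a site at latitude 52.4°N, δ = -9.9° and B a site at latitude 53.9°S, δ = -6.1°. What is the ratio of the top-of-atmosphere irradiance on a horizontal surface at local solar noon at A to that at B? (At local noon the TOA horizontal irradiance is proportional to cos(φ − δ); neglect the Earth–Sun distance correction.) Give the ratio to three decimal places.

A: cos θ_z = cos(52.4° − (-9.9°)) = 0.4648.
B: cos θ_z = cos(-53.9° − (-6.1°)) = 0.6717.
Ratio A/B = 0.4648 / 0.6717 = 0.6920.

0.692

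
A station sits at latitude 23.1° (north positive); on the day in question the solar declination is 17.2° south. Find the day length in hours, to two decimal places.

10.99 hours

−tan φ tan δ = −(0.4265)(-0.3096) = 0.1320; H_s = arccos(0.1320) = 82.41°.
Day length = 2 H_s / 15° h⁻¹ = 164.82° / 15 = 10.988 h.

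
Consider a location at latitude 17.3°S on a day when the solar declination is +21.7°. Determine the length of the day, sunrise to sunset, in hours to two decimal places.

−tan φ tan δ = −(-0.3115)(0.3979) = 0.1239; H_s = arccos(0.1239) = 82.88°.
Day length = 2 H_s / 15° h⁻¹ = 165.76° / 15 = 11.051 h.

11.05 hours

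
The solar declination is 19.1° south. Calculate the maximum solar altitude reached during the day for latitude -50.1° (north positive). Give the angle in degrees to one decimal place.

At local solar noon the hour angle is zero, so the elevation is 90° − |φ − δ| = 90° − |-50.1° − (-19.1°)| = 90° − 31.0° = 59.0°.

59.0°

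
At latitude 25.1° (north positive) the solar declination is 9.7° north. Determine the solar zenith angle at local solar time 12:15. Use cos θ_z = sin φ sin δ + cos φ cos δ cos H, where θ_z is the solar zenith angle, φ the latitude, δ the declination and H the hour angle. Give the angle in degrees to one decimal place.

Hour angle H = 15° × (12.25 − 12) = 3.75°.
cos θ_z = sin φ sin δ + cos φ cos δ cos H = (0.4242)(0.1685) + (0.9056)(0.9857)(0.9979) = 0.9623.
θ_z = arccos(0.9623) = 15.78°.

15.8°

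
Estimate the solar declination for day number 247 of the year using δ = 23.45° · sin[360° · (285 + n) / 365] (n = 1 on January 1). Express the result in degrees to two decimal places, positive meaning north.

360 × (285 + 247) / 365 = 524.712°; sin(524.712°) = 0.2637.
δ = 23.45 × 0.2637 = 6.184° ≈ +6.18°.

+6.18°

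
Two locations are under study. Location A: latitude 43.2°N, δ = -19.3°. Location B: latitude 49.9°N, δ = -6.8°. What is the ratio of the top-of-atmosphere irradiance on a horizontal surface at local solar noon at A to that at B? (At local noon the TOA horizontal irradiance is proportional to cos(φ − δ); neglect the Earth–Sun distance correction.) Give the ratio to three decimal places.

0.841

A: cos θ_z = cos(43.2° − (-19.3°)) = 0.4617.
B: cos θ_z = cos(49.9° − (-6.8°)) = 0.5490.
Ratio A/B = 0.4617 / 0.5490 = 0.8410.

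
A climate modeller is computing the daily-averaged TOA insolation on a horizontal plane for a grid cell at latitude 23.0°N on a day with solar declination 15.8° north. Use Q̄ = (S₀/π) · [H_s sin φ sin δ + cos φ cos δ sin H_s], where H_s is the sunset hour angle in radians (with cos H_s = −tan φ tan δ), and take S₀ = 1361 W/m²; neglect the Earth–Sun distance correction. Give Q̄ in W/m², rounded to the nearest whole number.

cos H_s = −tan(23.0°) · tan(15.8°) = -0.1201, so H_s = arccos(-0.1201) = 96.90°. In radians, H_s = 1.6912.
H_s sin φ sin δ = 1.6912 × 0.3907 × 0.2723 = 0.1799.
cos φ cos δ sin H_s = 0.9205 × 0.9622 × 0.9928 = 0.8793.
Q̄ = (1361/π) × (0.1799 + 0.8793) = 433.22 × 1.0592 = 458.87 W/m².

459 W/m²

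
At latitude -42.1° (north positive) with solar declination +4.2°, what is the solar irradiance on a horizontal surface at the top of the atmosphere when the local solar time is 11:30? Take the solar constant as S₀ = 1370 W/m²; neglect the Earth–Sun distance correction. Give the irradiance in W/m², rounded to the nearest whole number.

Hour angle H = 15° × (11.5 − 12) = -7.50°.
cos θ_z = sin φ sin δ + cos φ cos δ cos H = (-0.6704)(0.0732) + (0.7420)(0.9973)(0.9914) = 0.6846.
Top-of-atmosphere irradiance = S₀ cos θ_z = 1370 × 0.6846 = 937.90 W/m².

938 W/m²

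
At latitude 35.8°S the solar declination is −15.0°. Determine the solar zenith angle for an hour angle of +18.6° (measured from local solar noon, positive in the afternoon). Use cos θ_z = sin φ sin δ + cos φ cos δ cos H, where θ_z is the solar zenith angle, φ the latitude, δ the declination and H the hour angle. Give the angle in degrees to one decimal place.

cos θ_z = sin φ sin δ + cos φ cos δ cos H = (-0.5850)(-0.2588) + (0.8111)(0.9659)(0.9478) = 0.8939.
θ_z = arccos(0.8939) = 26.63°.

26.6°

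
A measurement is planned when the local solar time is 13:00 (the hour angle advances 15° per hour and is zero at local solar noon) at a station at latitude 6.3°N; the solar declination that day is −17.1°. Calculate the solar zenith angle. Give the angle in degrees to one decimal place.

Hour angle H = 15° × (13 − 12) = 15.00°.
cos θ_z = sin(6.3°) sin(-17.1°) + cos(6.3°) cos(-17.1°) cos(15.00°) = -0.0323 + 0.9176 = 0.8853.
θ_z = arccos(0.8853) = 27.71°.

27.7°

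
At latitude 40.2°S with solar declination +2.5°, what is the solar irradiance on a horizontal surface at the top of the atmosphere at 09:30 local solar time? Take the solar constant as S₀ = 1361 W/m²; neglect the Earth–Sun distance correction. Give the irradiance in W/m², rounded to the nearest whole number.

Hour angle H = 15° × (9.5 − 12) = -37.50°.
With φ = -40.2°, δ = 2.5°, H = -37.50°: sin φ sin δ = -0.0282, cos φ cos δ cos H = 0.6054, so cos θ_z = 0.5772.
Top-of-atmosphere irradiance = S₀ cos θ_z = 1361 × 0.5772 = 785.57 W/m².

786 W/m²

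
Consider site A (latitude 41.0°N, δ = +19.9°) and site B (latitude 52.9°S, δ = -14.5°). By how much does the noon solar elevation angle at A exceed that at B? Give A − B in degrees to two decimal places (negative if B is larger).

A: 90° − |41.0 − (19.9)| = 68.90°.
B: 90° − |-52.9 − (-14.5)| = 51.60°.
A − B = 68.90 − 51.60 = 17.30°.

+17.30°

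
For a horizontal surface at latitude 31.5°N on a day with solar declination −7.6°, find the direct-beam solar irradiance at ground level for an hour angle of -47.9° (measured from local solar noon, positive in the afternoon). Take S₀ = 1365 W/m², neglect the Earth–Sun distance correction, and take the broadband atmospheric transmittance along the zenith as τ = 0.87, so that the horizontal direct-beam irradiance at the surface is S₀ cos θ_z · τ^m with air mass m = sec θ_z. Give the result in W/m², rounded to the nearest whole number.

cos θ_z = sin(31.5°) sin(-7.6°) + cos(31.5°) cos(-7.6°) cos(-47.90°) = -0.0691 + 0.5666 = 0.4975.
Air mass m = 1/cos θ_z = 1/0.4975 = 2.010; τ^m = 0.87^2.010 = 0.7558.
Surface direct beam = 1365 × 0.4975 × 0.7558 = 513.25 W/m².

513 W/m²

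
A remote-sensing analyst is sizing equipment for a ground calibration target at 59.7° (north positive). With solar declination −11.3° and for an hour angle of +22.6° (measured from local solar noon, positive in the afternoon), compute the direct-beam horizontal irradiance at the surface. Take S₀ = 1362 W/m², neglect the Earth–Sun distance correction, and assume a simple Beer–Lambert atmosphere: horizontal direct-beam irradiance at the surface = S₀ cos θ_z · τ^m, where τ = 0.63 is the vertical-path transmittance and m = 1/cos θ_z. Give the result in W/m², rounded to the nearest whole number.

79 W/m²

cos θ_z = sin(59.7°) sin(-11.3°) + cos(59.7°) cos(-11.3°) cos(22.60°) = -0.1692 + 0.4568 = 0.2876.
Air mass m = 1/cos θ_z = 1/0.2876 = 3.477; τ^m = 0.63^3.477 = 0.2006.
Surface direct beam = 1362 × 0.2876 × 0.2006 = 78.58 W/m².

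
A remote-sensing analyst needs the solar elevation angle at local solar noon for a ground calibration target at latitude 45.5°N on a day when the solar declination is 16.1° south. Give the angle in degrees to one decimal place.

At local solar noon the hour angle is zero, so the elevation is 90° − |φ − δ| = 90° − |45.5° − (-16.1°)| = 90° − 61.6° = 28.4°.

28.4°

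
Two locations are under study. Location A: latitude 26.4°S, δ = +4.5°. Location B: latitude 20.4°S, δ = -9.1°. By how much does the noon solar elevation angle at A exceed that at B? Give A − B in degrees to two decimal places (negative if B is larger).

A: 90° − |-26.4 − (4.5)| = 59.10°.
B: 90° − |-20.4 − (-9.1)| = 78.70°.
A − B = 59.10 − 78.70 = -19.60°.

-19.60°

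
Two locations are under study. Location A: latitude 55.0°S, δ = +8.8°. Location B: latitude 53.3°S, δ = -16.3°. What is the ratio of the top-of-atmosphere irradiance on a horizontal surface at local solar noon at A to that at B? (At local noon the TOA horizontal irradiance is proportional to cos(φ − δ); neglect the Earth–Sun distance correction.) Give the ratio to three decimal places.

A: cos θ_z = cos(-55.0° − (8.8°)) = 0.4415.
B: cos θ_z = cos(-53.3° − (-16.3°)) = 0.7986.
Ratio A/B = 0.4415 / 0.7986 = 0.5528.

0.553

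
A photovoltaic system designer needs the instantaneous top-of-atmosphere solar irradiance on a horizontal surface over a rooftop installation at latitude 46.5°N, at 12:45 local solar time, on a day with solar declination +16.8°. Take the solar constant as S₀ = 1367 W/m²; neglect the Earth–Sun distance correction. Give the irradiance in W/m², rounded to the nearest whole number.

1170 W/m²

Hour angle H = 15° × (12.75 − 12) = 11.25°.
cos θ_z = sin φ sin δ + cos φ cos δ cos H = (0.7254)(0.2890) + (0.6884)(0.9573)(0.9808) = 0.8560.
Top-of-atmosphere irradiance = S₀ cos θ_z = 1367 × 0.8560 = 1170.15 W/m².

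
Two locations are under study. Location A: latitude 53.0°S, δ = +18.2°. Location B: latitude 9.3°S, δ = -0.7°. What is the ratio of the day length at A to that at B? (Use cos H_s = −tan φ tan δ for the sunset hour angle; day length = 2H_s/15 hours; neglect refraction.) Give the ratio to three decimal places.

0.712

A: H_s = arccos(−tan -53.0° · tan 18.2°) = 64.13°, so 2H_s/15 = 8.5507 h.
B: H_s = arccos(−tan -9.3° · tan -0.7°) = 90.11°, so 2H_s/15 = 12.0147 h.
Ratio A/B = 8.5507 / 12.0147 = 0.7117.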